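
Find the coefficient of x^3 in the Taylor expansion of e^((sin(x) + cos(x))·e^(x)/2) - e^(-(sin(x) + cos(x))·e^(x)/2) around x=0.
Expand to order 3: e^((sin(x) + cos(x))·e^(x)/2) - e^(-(sin(x) + cos(x))·e^(x)/2) = x^3·(-e^(-1/2)/3 + 2·e^(1/2)/3) + x^2·e^(1/2) + x·(e^(-1/2) + e^(1/2)) - e^(-1/2) + e^(1/2) + O(x^4).
The coefficient of x^3 is -e^(-1/2)/3 + 2·e^(1/2)/3.

Final answer: -e^(-1/2)/3 + 2·e^(1/2)/3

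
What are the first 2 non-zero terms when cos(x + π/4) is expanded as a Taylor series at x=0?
-√(2)·x/2 + √(2)/2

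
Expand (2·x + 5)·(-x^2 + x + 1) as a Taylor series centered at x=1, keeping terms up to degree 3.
7 - 5·(x - 1) - 9·(x - 1)^2 - 2·(x - 1)^3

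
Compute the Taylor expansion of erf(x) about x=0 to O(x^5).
-2·x^3/(3·√(π)) + 2·x/√(π)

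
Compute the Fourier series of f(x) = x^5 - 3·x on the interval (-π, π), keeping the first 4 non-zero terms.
(-40·π^2 + 2·π^4 + 234)·sin(x) + (-π^4 - 9/2 + 5·π^2)·sin(2·x) + (-40·π^2/27 - 82/81 + 2·π^4/3)·sin(3·x) + (-π^4/2 + 81/64 + 5·π^2/8)·sin(4·x)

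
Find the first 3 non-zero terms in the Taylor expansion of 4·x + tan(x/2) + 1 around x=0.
x^3/24 + 9·x/2 + 1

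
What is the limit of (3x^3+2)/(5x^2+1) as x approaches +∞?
This is an ∞/∞ indeterminate form as x → +∞.
Divide numerator and denominator by x^3 and let the lower-order terms vanish; the numerator's degree 3 exceeds the denominator's degree 2, so the quotient diverges.
Limit = ∞.

Final answer: ∞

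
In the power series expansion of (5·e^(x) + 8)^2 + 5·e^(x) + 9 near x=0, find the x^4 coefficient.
Expand to order 4: (5·e^(x) + 8)^2 + 5·e^(x) + 9 = 485·x^4/24 + 95·x^3/2 + 185·x^2/2 + 135·x + 183 + O(x^5).
The coefficient of x^4 is 485/24.

Final answer: 485/24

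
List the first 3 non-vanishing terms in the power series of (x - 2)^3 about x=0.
-6·x^2 + 12·x - 8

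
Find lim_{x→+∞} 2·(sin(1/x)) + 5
Evaluate the dominant behaviour as x → +∞; each term tends to a finite value or vanishes.
Limit = 5.

Final answer: 5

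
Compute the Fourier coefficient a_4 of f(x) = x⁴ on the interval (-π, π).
a_4 = (1/π) ∫_{-π}^{π} f(x)·cos(4x) dx.
Evaluate the integral (use parity and integration by parts as needed): a_4 = -3/16 + π^2/2.

Final answer: -3/16 + π^2/2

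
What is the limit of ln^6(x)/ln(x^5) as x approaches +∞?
This is an ∞/∞ indeterminate form as x → +∞.
Write ln(x^5) = 5·ln(x), reducing the quotient to ln^5(x)/5 → ∞.
Limit = ∞.

Final answer: ∞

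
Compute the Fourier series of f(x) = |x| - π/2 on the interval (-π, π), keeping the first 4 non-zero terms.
-4·cos(x)/π - 4·cos(3·x)/(9·π) - 4·cos(5·x)/(25·π) - 4·cos(7·x)/(49·π)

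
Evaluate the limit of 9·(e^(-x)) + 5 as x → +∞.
Evaluate the dominant behaviour as x → +∞; each term tends to a finite value or vanishes.
Limit = 5.

Final answer: 5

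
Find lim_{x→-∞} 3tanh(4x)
Evaluate the dominant behaviour as x → -∞; each term tends to a finite value or vanishes.
Limit = -3.

Final answer: -3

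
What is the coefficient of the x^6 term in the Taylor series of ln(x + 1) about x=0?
Expand to order 6: ln(x + 1) = -x^6/6 + x^5/5 - x^4/4 + x^3/3 - x^2/2 + x + O(x^7).
The coefficient of x^6 is -1/6.

Final answer: -1/6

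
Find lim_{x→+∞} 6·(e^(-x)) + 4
Evaluate the dominant behaviour as x → +∞; each term tends to a finite value or vanishes.
Limit = 4.

Final answer: 4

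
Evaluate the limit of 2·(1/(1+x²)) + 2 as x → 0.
Direct substitution at x = 0 gives 4.

Final answer: 4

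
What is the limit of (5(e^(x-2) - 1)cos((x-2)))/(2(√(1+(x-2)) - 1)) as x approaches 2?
Both numerator and denominator → 0 as x → 2; this is a 0/0 indeterminate form.
Expand each to leading order near x = 2: numerator ~ 5·(x - 2), denominator ~ (x - 2).
The limit of the ratio is 5.

Final answer: 5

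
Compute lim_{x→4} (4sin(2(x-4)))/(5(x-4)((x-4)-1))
Both numerator and denominator → 0 as x → 4; this is a 0/0 indeterminate form.
Expand each to leading order near x = 4: numerator ~ 8·(x - 4), denominator ~ -5·(x - 4).
The limit of the ratio is -8/5.

Final answer: -8/5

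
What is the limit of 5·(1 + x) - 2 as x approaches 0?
Direct substitution at x = 0 gives 3.

Final answer: 3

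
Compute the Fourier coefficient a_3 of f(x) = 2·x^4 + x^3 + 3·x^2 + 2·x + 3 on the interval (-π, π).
a_3 = (1/π) ∫_{-π}^{π} f(x)·cos(3x) dx.
Evaluate the integral (use parity and integration by parts as needed): a_3 = -16·π^2/9 - 4/27.

Final answer: -16·π^2/9 - 4/27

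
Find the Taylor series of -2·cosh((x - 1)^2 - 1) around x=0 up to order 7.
6·x^7/5 - 98·x^6/45 + 8·x^5/3 - 7·x^4/3 + 4·x^3 - 4·x^2 - 2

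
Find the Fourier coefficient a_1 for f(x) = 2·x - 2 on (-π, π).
a_1 = (1/π) ∫_{-π}^{π} f(x)·cos(1x) dx.
Evaluate the integral (use parity and integration by parts as needed): a_1 = 0.

Final answer: 0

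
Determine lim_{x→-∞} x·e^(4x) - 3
The product is a 0·∞ indeterminate form at x → -∞.
Rewrite the product as x / e^(-4x) (an ∞/∞ form) and apply L'Hôpital, or use the standard hierarchy e^(4|x|) ≫ |x| as x → -∞.
The indeterminate product → 0, so the limit = -3.

Final answer: -3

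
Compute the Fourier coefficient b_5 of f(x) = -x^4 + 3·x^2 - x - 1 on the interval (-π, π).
b_5 = (1/π) ∫_{-π}^{π} f(x)·sin(5x) dx.
Evaluate the integral (use parity and integration by parts as needed): b_5 = -2/5.

Final answer: -2/5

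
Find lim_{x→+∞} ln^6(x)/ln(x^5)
This is an ∞/∞ indeterminate form as x → +∞.
Write ln(x^5) = 5·ln(x), reducing the quotient to ln^5(x)/5 → ∞.
Limit = ∞.

Final answer: ∞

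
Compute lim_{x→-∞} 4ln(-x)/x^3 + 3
The quotient is an ∞/∞ indeterminate form as x → -∞.
Compare growth rates of the dominant terms (exponentials ≫ polynomials ≫ logarithms), or apply L'Hôpital's rule; the quotient → 0.
Adding the constant: 0 + 3 = 3. Limit = 3.

Final answer: 3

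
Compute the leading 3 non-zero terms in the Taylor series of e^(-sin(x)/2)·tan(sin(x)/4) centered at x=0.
-x^3/192 - x^2/8 + x/4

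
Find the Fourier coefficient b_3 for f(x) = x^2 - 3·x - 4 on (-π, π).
b_3 = (1/π) ∫_{-π}^{π} f(x)·sin(3x) dx.
Evaluate the integral (use parity and integration by parts as needed): b_3 = -2.

Final answer: -2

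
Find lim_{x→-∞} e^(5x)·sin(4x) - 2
Evaluate the dominant behaviour as x → -∞; each term tends to a finite value or vanishes.
Limit = -2.

Final answer: -2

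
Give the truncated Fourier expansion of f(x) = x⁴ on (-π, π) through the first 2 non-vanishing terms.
(48 - 8·π^2)·cos(x) + π^4/5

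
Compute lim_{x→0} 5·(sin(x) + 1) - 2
Direct substitution at x = 0 gives 3.

Final answer: 3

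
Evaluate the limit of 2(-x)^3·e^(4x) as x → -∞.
This is a 0·∞ indeterminate form at x → -∞.
Rewrite the product as 2(-x)^3 / e^(-4x) (an ∞/∞ form) and apply L'Hôpital, or use the standard hierarchy e^(4|x|) ≫ |(-x)^3| as x → -∞.
The indeterminate product → 0, so the limit = 0.

Final answer: 0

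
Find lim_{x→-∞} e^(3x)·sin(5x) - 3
Evaluate the dominant behaviour as x → -∞; each term tends to a finite value or vanishes.
Limit = -3.

Final answer: -3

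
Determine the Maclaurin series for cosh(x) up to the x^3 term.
x^2/2 + 1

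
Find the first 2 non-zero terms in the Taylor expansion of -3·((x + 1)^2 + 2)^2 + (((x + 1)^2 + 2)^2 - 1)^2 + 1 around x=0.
156·x + 38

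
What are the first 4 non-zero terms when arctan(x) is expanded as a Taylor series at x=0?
-x^7/7 + x^5/5 - x^3/3 + x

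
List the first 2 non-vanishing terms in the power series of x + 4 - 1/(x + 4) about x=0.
17·x/16 + 15/4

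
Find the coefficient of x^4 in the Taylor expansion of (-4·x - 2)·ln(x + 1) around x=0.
Expand to order 4: (-4·x - 2)·ln(x + 1) = -5·x^4/6 + 4·x^3/3 - 3·x^2 - 2·x + O(x^5).
The coefficient of x^4 is -5/6.

Final answer: -5/6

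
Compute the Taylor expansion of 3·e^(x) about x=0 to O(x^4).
x^3/2 + 3·x^2/2 + 3·x + 3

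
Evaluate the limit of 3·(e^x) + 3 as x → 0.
Direct substitution at x = 0 gives 6.

Final answer: 6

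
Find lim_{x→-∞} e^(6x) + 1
Evaluate the dominant behaviour as x → -∞; each term tends to a finite value or vanishes.
Limit = 1.

Final answer: 1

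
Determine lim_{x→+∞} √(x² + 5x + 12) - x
This is an ∞ − ∞ indeterminate form.
Multiply and divide by the conjugate √(x²+5x + 12) + x; the x² terms cancel, leaving (5x + 12)/(√(x²+5x + 12)+x) → 5/2.
Limit = 5/2.

Final answer: 5/2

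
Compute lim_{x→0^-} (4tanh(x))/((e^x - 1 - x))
Both numerator and denominator → 0 as x → 0^-; this is a 0/0 indeterminate form.
Expand each to leading order near x = 0: numerator ~ 4·x, denominator ~ x^2/2.
The limit of the ratio is -∞.

Final answer: -∞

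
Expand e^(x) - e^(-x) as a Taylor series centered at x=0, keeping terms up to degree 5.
x^5/60 + x^3/3 + 2·x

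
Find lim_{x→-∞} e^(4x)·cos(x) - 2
Evaluate the dominant behaviour as x → -∞; each term tends to a finite value or vanishes.
Limit = -2.

Final answer: -2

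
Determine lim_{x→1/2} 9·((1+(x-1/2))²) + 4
Direct substitution at x = 1/2 gives 13.

Final answer: 13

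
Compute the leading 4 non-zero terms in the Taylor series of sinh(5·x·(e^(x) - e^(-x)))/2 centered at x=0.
42001·x^8/1008 + 667·x^6/8 + 5·x^4/6 + 5·x^2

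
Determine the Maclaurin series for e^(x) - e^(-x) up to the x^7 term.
x^7/2520 + x^5/60 + x^3/3 + 2·x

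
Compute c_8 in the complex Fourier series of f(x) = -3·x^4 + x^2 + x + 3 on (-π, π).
Compute the real Fourier coefficients first: a_8 = 25/256 - 3·π^2/8, b_8 = -1/4.
Then c_8 = (a_8 − i·b_8)/2 = -3·π^2/16 + 25/512 + i/8.

Final answer: -3·π^2/16 + 25/512 + i/8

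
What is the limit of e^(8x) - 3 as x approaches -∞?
Evaluate the dominant behaviour as x → -∞; each term tends to a finite value or vanishes.
Limit = -3.

Final answer: -3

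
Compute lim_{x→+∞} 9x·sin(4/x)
As x → +∞: let u = 4/x → 0⁺; then 9·x·sin(4/x) = 9·4·sin(u)/u → 9·4·1 = 36.
Limit = 36.

Final answer: 36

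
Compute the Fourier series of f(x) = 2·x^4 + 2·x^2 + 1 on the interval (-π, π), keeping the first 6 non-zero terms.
(88 - 16·π^2)·cos(x) + (-4 + 4·π^2)·cos(2·x) + (8/27 - 16·π^2/9)·cos(3·x) + (1/8 + π^2)·cos(4·x) + (-16·π^2/25 - 104/625)·cos(5·x) + 1 + 2·π^2/3 + 2·π^4/5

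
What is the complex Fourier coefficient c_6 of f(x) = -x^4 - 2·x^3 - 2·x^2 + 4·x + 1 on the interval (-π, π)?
Compute the real Fourier coefficients first: a_6 = -2·π^2/9 - 5/27, b_6 = -13/9 + 2·π^2/3.
Then c_6 = (a_6 − i·b_6)/2 = -π^2/9 - 5/54 - i·π^2/3 + 13·i/18.

Final answer: -π^2/9 - 5/54 - i·π^2/3 + 13·i/18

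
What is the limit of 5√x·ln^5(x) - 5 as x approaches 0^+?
The product is a 0·∞ indeterminate form at x → 0⁺.
Rewrite the product as 5·ln^5(x) / x^(-1/2) and apply L'Hôpital, or use the standard hierarchy x^(-1/2) ≫ |ln x|^5 as x → 0⁺.
The indeterminate product → 0, so the limit = -5.

Final answer: -5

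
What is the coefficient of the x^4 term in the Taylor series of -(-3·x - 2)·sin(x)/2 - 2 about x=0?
Expand to order 4: -(-3·x - 2)·sin(x)/2 - 2 = -x^4/4 - x^3/6 + 3·x^2/2 + x - 2 + O(x^5).
The coefficient of x^4 is -1/4.

Final answer: -1/4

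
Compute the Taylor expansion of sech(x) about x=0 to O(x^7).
-61·x^6/720 + 5·x^4/24 - x^2/2 + 1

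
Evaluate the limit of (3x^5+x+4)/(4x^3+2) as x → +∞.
This is an ∞/∞ indeterminate form as x → +∞.
Divide numerator and denominator by x^5 and let the lower-order terms vanish; the numerator's degree 5 exceeds the denominator's degree 3, so the quotient diverges.
Limit = ∞.

Final answer: ∞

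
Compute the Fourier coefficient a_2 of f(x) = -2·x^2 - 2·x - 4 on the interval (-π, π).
a_2 = (1/π) ∫_{-π}^{π} f(x)·cos(2x) dx.
Evaluate the integral (use parity and integration by parts as needed): a_2 = -2.

Final answer: -2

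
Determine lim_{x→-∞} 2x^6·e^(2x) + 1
The product is a 0·∞ indeterminate form at x → -∞.
Rewrite the product as 2x^6 / e^(-2x) (an ∞/∞ form) and apply L'Hôpital, or use the standard hierarchy e^(2|x|) ≫ |x^6| as x → -∞.
The indeterminate product → 0, so the limit = 1.

Final answer: 1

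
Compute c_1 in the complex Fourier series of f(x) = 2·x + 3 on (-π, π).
Compute the real Fourier coefficients first: a_1 = 0, b_1 = 4.
Then c_1 = (a_1 − i·b_1)/2 = -2·i.

Final answer: -2·i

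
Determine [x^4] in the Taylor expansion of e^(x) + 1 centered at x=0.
Expand to order 4: e^(x) + 1 = x^4/24 + x^3/6 + x^2/2 + x + 2 + O(x^5).
The coefficient of x^4 is 1/24.

Final answer: 1/24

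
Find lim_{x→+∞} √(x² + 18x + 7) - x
This is an ∞ − ∞ indeterminate form.
Multiply and divide by the conjugate √(x²+18x + 7) + x; the x² terms cancel, leaving (18x + 7)/(√(x²+18x + 7)+x) → 18/2 = 9.
Limit = 9.

Final answer: 9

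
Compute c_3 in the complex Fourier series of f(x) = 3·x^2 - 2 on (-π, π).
Compute the real Fourier coefficients first: a_3 = -4/3, b_3 = 0.
Then c_3 = (a_3 − i·b_3)/2 = -2/3.

Final answer: -2/3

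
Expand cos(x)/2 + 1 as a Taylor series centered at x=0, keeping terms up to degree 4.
x^4/48 - x^2/4 + 3/2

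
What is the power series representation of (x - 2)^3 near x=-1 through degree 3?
-27 + 27·(x + 1) - 9·(x + 1)^2 + (x + 1)^3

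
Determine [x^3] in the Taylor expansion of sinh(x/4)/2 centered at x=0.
Expand to order 3: sinh(x/4)/2 = x^3/768 + x/8 + O(x^4).
The coefficient of x^3 is 1/768.

Final answer: 1/768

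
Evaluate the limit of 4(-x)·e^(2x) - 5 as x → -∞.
The product is a 0·∞ indeterminate form at x → -∞.
Rewrite the product as 4(-x) / e^(-2x) (an ∞/∞ form) and apply L'Hôpital, or use the standard hierarchy e^(2|x|) ≫ |(-x)| as x → -∞.
The indeterminate product → 0, so the limit = -5.

Final answer: -5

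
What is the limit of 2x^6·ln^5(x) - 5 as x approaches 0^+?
The product is a 0·∞ indeterminate form at x → 0⁺.
Rewrite the product as 2·ln^5(x) / x^(-6) and apply L'Hôpital, or use the standard hierarchy x^(-6) ≫ |ln x|^5 as x → 0⁺.
The indeterminate product → 0, so the limit = -5.

Final answer: -5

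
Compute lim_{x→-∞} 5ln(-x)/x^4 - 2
The quotient is an ∞/∞ indeterminate form as x → -∞.
Compare growth rates of the dominant terms (exponentials ≫ polynomials ≫ logarithms), or apply L'Hôpital's rule; the quotient → 0.
Adding the constant: 0 - 2 = -2. Limit = -2.

Final answer: -2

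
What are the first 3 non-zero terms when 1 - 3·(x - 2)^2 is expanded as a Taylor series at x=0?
-3·x^2 + 12·x - 11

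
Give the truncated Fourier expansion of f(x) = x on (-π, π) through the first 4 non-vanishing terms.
2·sin(x) - sin(2·x) + 2·sin(3·x)/3 - sin(4·x)/2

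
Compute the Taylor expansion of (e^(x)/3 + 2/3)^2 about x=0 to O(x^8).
11·x^7/3780 + 17·x^6/1620 + x^5/30 + 5·x^4/54 + 2·x^3/9 + 4·x^2/9 + 2·x/3 + 1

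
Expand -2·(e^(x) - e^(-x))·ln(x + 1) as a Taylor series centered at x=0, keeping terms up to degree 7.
17·x^7/20 - 19·x^6/18 + 4·x^5/3 - 2·x^4 + 2·x^3 - 4·x^2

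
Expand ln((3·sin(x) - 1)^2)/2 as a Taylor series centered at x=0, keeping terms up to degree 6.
-541·x^6/5 - 353·x^5/8 - 75·x^4/4 - 17·x^3/2 - 9·x^2/2 - 3·x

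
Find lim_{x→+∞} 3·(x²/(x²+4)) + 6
Evaluate the dominant behaviour as x → +∞; each term tends to a finite value or vanishes.
Limit = 9.

Final answer: 9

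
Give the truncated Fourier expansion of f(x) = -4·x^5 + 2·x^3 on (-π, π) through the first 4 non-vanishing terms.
(-984 - 8·π^4 + 164·π^2)·sin(x) + (-22·π^2 + 33 + 4·π^4)·sin(2·x) + (-8·π^4/3 - 392/81 + 196·π^2/27)·sin(3·x) + (-7·π^2/2 + 21/16 + 2·π^4)·sin(4·x)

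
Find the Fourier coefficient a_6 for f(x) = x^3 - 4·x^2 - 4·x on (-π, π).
a_6 = (1/π) ∫_{-π}^{π} f(x)·cos(6x) dx.
Evaluate the integral (use parity and integration by parts as needed): a_6 = -4/9.

Final answer: -4/9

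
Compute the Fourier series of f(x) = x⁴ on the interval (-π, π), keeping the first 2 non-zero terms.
(48 - 8·π^2)·cos(x) + π^4/5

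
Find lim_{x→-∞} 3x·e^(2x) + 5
The product is a 0·∞ indeterminate form at x → -∞.
Rewrite the product as 3x / e^(-2x) (an ∞/∞ form) and apply L'Hôpital, or use the standard hierarchy e^(2|x|) ≫ |x| as x → -∞.
The indeterminate product → 0, so the limit = 5.

Final answer: 5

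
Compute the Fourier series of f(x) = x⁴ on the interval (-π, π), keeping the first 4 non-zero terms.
(48 - 8·π^2)·cos(x) + (-3 + 2·π^2)·cos(2·x) + (16/27 - 8·π^2/9)·cos(3·x) + π^4/5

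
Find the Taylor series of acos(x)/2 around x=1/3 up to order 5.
acos(1/3)/2 - 3·√(2)·(x - 1/3)/8 - 9·√(2)·(x - 1/3)^2/128 - 99·√(2)·(x - 1/3)^3/1024 - 2349·√(2)·(x - 1/3)^4/32768 - 113481·√(2)·(x - 1/3)^5/1310720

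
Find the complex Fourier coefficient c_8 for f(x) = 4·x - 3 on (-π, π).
Compute the real Fourier coefficients first: a_8 = 0, b_8 = -1.
Then c_8 = (a_8 − i·b_8)/2 = i/2.

Final answer: i/2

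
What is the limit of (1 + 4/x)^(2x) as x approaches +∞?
As x → +∞: write (1 + 4/x)^(2x) = ((1 + 4/x)^x)^2 → (e^4)^2 = e^8.
Limit = e^(8).

Final answer: e^(8)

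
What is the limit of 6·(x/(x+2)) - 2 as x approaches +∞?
Evaluate the dominant behaviour as x → +∞; each term tends to a finite value or vanishes.
Limit = 4.

Final answer: 4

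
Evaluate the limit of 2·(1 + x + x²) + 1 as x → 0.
Direct substitution at x = 0 gives 3.

Final answer: 3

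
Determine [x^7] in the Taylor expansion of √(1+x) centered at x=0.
Expand to order 7: √(1+x) = 33·x^7/2048 - 21·x^6/1024 + 7·x^5/256 - 5·x^4/128 + x^3/16 - x^2/8 + x/2 + 1 + O(x^8).
The coefficient of x^7 is 33/2048.

Final answer: 33/2048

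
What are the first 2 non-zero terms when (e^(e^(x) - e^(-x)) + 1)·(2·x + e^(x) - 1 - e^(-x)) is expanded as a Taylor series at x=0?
6·x - 2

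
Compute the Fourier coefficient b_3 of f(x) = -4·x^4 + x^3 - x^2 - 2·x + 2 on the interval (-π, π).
b_3 = (1/π) ∫_{-π}^{π} f(x)·sin(3x) dx.
Evaluate the integral (use parity and integration by parts as needed): b_3 = -16/9 + 2·π^2/3.

Final answer: -16/9 + 2·π^2/3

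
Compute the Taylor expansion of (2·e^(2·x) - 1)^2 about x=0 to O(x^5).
40·x^4 + 112·x^3/3 + 24·x^2 + 8·x + 1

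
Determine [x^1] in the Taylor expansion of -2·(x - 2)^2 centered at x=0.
Expand to order 1: -2·(x - 2)^2 = 8·x - 8 + O(x^2).
The coefficient of x^1 is 8.

Final answer: 8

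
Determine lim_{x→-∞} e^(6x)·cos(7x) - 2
Evaluate the dominant behaviour as x → -∞; each term tends to a finite value or vanishes.
Limit = -2.

Final answer: -2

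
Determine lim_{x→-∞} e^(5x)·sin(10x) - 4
Evaluate the dominant behaviour as x → -∞; each term tends to a finite value or vanishes.
Limit = -4.

Final answer: -4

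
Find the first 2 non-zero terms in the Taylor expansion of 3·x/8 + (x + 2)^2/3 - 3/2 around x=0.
41·x/24 - 1/6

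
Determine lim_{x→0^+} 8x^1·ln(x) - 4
The product is a 0·∞ indeterminate form at x → 0⁺.
Rewrite the product as 8·ln(x) / x^(-1) and apply L'Hôpital, or use the standard hierarchy x^(-1) ≫ |ln x| as x → 0⁺.
The indeterminate product → 0, so the limit = -4.

Final answer: -4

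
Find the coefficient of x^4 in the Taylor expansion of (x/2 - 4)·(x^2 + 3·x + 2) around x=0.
Expand to order 4: (x/2 - 4)·(x^2 + 3·x + 2) = x^3/2 - 5·x^2/2 - 11·x - 8 + O(x^5).
The coefficient of x^4 is 0.

Final answer: 0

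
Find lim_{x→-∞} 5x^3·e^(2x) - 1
The product is a 0·∞ indeterminate form at x → -∞.
Rewrite the product as 5x^3 / e^(-2x) (an ∞/∞ form) and apply L'Hôpital, or use the standard hierarchy e^(2|x|) ≫ |x^3| as x → -∞.
The indeterminate product → 0, so the limit = -1.

Final answer: -1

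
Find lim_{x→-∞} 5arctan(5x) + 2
Evaluate the dominant behaviour as x → -∞; each term tends to a finite value or vanishes.
Limit = 2 - 5·π/2.

Final answer: 2 - 5·π/2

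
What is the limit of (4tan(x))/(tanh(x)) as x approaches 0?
Both numerator and denominator → 0 as x → 0; this is a 0/0 indeterminate form.
Expand each to leading order near x = 0: numerator ~ 4·x, denominator ~ x.
The limit of the ratio is 4.

Final answer: 4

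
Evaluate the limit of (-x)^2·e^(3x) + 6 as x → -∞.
The product is a 0·∞ indeterminate form at x → -∞.
Rewrite the product as (-x)^2 / e^(-3x) (an ∞/∞ form) and apply L'Hôpital, or use the standard hierarchy e^(3|x|) ≫ |(-x)^2| as x → -∞.
The indeterminate product → 0, so the limit = 6.

Final answer: 6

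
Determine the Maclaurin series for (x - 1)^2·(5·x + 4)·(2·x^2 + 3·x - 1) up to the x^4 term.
3·x^4 - 29·x^3 + 5·x^2 + 15·x - 4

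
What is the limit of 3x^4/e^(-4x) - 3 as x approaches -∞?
The quotient is an ∞/∞ indeterminate form as x → -∞.
Compare growth rates of the dominant terms (exponentials ≫ polynomials ≫ logarithms), or apply L'Hôpital's rule; the quotient → 0.
Adding the constant: 0 - 3 = -3. Limit = -3.

Final answer: -3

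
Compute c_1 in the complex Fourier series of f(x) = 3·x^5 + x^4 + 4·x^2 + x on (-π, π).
Compute the real Fourier coefficients first: a_1 = 32 - 8·π^2, b_1 = -120·π^2 + 6·π^4 + 722.
Then c_1 = (a_1 − i·b_1)/2 = -4·π^2 + 16 - 361·i - 3·i·π^4 + 60·i·π^2.

Final answer: -4·π^2 + 16 - 361·i - 3·i·π^4 + 60·i·π^2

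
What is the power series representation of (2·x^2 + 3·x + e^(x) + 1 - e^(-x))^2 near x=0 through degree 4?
22·x^4/3 + 62·x^3/3 + 29·x^2 + 10·x + 1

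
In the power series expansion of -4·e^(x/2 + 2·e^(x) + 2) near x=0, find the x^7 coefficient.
Expand to order 7: -4·e^(x/2 + 2·e^(x) + 2) = -3272453·x^7·e^(4)/161280 - 269153·x^6·e^(4)/11520 - 8023·x^5·e^(4)/320 - 2369·x^4·e^(4)/96 - 87·x^3·e^(4)/4 - 33·x^2·e^(4)/2 - 10·x·e^(4) - 4·e^(4) + O(x^8).
The coefficient of x^7 is -3272453·e^(4)/161280.

Final answer: -3272453·e^(4)/161280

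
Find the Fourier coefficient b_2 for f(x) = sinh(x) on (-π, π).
b_2 = (1/π) ∫_{-π}^{π} f(x)·sin(2x) dx.
Evaluate the integral (use parity and integration by parts as needed): b_2 = -4·sinh(π)/(5·π).

Final answer: -4·sinh(π)/(5·π)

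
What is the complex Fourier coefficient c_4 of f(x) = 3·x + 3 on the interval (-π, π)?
Compute the real Fourier coefficients first: a_4 = 0, b_4 = -3/2.
Then c_4 = (a_4 − i·b_4)/2 = 3·i/4.

Final answer: 3·i/4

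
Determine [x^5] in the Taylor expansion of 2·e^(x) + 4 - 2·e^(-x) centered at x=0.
Expand to order 5: 2·e^(x) + 4 - 2·e^(-x) = x^5/30 + 2·x^3/3 + 4·x + 4 + O(x^6).
The coefficient of x^5 is 1/30.

Final answer: 1/30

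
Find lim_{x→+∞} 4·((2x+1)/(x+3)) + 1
Evaluate the dominant behaviour as x → +∞; each term tends to a finite value or vanishes.
Limit = 9.

Final answer: 9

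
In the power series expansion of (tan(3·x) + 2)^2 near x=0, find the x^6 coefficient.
Expand to order 6: (tan(3·x) + 2)^2 = 1377·x^6/5 + 648·x^5/5 + 54·x^4 + 36·x^3 + 9·x^2 + 12·x + 4 + O(x^7).
The coefficient of x^6 is 1377/5.

Final answer: 1377/5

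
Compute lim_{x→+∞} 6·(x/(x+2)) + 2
Evaluate the dominant behaviour as x → +∞; each term tends to a finite value or vanishes.
Limit = 8.

Final answer: 8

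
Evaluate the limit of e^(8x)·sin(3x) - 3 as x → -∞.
Evaluate the dominant behaviour as x → -∞; each term tends to a finite value or vanishes.
Limit = -3.

Final answer: -3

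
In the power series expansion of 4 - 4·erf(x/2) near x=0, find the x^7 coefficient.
Expand to order 7: 4 - 4·erf(x/2) = x^7/(672·√(π)) - x^5/(40·√(π)) + x^3/(3·√(π)) - 4·x/√(π) + 4 + O(x^8).
The coefficient of x^7 is 1/(672·√(π)).

Final answer: 1/(672·√(π))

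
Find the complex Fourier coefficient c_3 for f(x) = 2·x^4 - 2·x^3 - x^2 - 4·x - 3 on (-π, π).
Compute the real Fourier coefficients first: a_3 = 44/27 - 16·π^2/9, b_3 = -4·π^2/3 - 16/9.
Then c_3 = (a_3 − i·b_3)/2 = -8·π^2/9 + 22/27 + 8·i/9 + 2·i·π^2/3.

Final answer: -8·π^2/9 + 22/27 + 8·i/9 + 2·i·π^2/3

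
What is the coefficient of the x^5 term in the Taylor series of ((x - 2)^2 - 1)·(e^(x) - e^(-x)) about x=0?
Expand to order 5: ((x - 2)^2 - 1)·(e^(x) - e^(-x)) = 23·x^5/60 - 4·x^4/3 + 3·x^3 - 8·x^2 + 6·x + O(x^6).
The coefficient of x^5 is 23/60.

Final answer: 23/60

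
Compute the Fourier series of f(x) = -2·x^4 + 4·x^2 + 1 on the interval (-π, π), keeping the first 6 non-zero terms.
(-112 + 16·π^2)·cos(x) + (10 - 4·π^2)·cos(2·x) + (-80/27 + 16·π^2/9)·cos(3·x) + (11/8 - π^2)·cos(4·x) + (-496/625 + 16·π^2/25)·cos(5·x) - 2·π^4/5 + 1 + 4·π^2/3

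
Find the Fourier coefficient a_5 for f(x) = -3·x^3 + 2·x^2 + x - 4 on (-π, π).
a_5 = (1/π) ∫_{-π}^{π} f(x)·cos(5x) dx.
Evaluate the integral (use parity and integration by parts as needed): a_5 = -8/25.

Final answer: -8/25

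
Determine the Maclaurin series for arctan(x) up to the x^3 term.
-x^3/3 + x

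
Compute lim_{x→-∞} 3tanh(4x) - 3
Evaluate the dominant behaviour as x → -∞; each term tends to a finite value or vanishes.
Limit = -6.

Final answer: -6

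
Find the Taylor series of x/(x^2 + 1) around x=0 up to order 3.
-x^3 + x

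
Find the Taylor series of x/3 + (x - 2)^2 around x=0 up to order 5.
x^2 - 11·x/3 + 4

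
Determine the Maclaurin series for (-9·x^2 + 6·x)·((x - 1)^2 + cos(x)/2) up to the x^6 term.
-3·x^6/16 + x^5/8 - 27·x^4/4 + 45·x^3/2 - 51·x^2/2 + 9·x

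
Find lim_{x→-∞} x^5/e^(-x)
This is an ∞/∞ indeterminate form as x → -∞.
Compare growth rates of the dominant terms (exponentials ≫ polynomials ≫ logarithms), or apply L'Hôpital's rule; the quotient → 0.
Limit = 0.

Final answer: 0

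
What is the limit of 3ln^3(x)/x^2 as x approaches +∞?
This is an ∞/∞ indeterminate form as x → +∞.
The polynomial denominator x^2 dominates the logarithmic numerator (any positive power of x ≫ ln^3(x) as x → ∞), so the quotient → 0.
Limit = 0.

Final answer: 0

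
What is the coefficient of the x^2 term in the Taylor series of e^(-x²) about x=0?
Expand to order 2: e^(-x²) = 1 - x^2 + O(x^3).
The coefficient of x^2 is -1.

Final answer: -1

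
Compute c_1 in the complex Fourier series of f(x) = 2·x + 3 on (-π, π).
Compute the real Fourier coefficients first: a_1 = 0, b_1 = 4.
Then c_1 = (a_1 − i·b_1)/2 = -2·i.

Final answer: -2·i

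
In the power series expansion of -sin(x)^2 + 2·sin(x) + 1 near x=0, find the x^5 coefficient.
Expand to order 5: -sin(x)^2 + 2·sin(x) + 1 = x^5/60 + x^4/3 - x^3/3 - x^2 + 2·x + 1 + O(x^6).
The coefficient of x^5 is 1/60.

Final answer: 1/60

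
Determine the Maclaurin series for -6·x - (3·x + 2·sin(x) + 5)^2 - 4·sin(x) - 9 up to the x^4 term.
10·x^4/3 + 4·x^3 - 25·x^2 - 60·x - 34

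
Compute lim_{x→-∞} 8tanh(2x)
Evaluate the dominant behaviour as x → -∞; each term tends to a finite value or vanishes.
Limit = -8.

Final answer: -8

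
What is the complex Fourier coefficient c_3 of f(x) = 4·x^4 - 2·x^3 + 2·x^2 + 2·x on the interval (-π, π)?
Compute the real Fourier coefficients first: a_3 = 40/27 - 32·π^2/9, b_3 = 20/9 - 4·π^2/3.
Then c_3 = (a_3 − i·b_3)/2 = -16·π^2/9 + 20/27 - 10·i/9 + 2·i·π^2/3.

Final answer: -16·π^2/9 + 20/27 - 10·i/9 + 2·i·π^2/3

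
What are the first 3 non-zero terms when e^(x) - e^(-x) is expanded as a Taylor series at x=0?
x^5/60 + x^3/3 + 2·x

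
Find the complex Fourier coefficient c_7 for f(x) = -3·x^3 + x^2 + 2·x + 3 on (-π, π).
Compute the real Fourier coefficients first: a_7 = -4/49, b_7 = 232/343 - 6·π^2/7.
Then c_7 = (a_7 − i·b_7)/2 = -2/49 - 116·i/343 + 3·i·π^2/7.

Final answer: -2/49 - 116·i/343 + 3·i·π^2/7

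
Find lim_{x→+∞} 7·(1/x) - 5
Evaluate the dominant behaviour as x → +∞; each term tends to a finite value or vanishes.
Limit = -5.

Final answer: -5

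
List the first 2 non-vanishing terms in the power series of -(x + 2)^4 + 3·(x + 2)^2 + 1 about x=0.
-20·x - 3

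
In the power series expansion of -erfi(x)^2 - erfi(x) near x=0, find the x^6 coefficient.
Expand to order 6: -erfi(x)^2 - erfi(x) = -56·x^6/(45·π) - x^5/(5·√(π)) - 8·x^4/(3·π) - 2·x^3/(3·√(π)) - 4·x^2/π - 2·x/√(π) + O(x^7).
The coefficient of x^6 is -56/(45·π).

Final answer: -56/(45·π)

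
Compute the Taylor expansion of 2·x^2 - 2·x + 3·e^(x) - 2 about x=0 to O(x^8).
x^7/1680 + x^6/240 + x^5/40 + x^4/8 + x^3/2 + 7·x^2/2 + x + 1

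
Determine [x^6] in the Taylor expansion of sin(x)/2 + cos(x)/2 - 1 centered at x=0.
Expand to order 6: sin(x)/2 + cos(x)/2 - 1 = -x^6/1440 + x^5/240 + x^4/48 - x^3/12 - x^2/4 + x/2 - 1/2 + O(x^7).
The coefficient of x^6 is -1/1440.

Final answer: -1/1440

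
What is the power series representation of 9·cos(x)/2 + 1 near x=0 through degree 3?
11/2 - 9·x^2/4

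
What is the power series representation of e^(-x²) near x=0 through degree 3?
1 - x^2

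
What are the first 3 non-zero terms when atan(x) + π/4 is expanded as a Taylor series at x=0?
-x^3/3 + x + π/4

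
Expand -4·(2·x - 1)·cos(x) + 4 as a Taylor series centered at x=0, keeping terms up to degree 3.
4·x^3 - 2·x^2 - 8·x + 8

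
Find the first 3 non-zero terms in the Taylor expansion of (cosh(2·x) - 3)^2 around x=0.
4·x^4/3 - 8·x^2 + 4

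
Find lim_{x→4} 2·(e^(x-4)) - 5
Direct substitution at x = 4 gives -3.

Final answer: -3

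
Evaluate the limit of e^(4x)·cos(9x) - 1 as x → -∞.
Evaluate the dominant behaviour as x → -∞; each term tends to a finite value or vanishes.
Limit = -1.

Final answer: -1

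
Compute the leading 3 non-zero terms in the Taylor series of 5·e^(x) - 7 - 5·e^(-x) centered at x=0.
5·x^3/3 + 10·x - 7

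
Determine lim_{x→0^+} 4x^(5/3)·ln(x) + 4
The product is a 0·∞ indeterminate form at x → 0⁺.
Rewrite the product as 4·ln(x) / x^(-5/3) and apply L'Hôpital, or use the standard hierarchy x^(-5/3) ≫ |ln x| as x → 0⁺.
The indeterminate product → 0, so the limit = 4.

Final answer: 4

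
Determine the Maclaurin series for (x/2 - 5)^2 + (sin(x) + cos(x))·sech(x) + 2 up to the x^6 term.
-19·x^6/90 + 3·x^5/10 + x^4/2 - 2·x^3/3 - 3·x^2/4 - 4·x + 28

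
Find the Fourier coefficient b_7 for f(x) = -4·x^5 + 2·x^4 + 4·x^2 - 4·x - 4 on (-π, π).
b_7 = (1/π) ∫_{-π}^{π} f(x)·sin(7x) dx.
Evaluate the integral (use parity and integration by parts as needed): b_7 = -8·π^4/7 - 20168/16807 + 160·π^2/343.

Final answer: -8·π^4/7 - 20168/16807 + 160·π^2/343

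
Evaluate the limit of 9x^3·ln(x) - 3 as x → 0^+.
The product is a 0·∞ indeterminate form at x → 0⁺.
Rewrite the product as 9·ln(x) / x^(-3) and apply L'Hôpital, or use the standard hierarchy x^(-3) ≫ |ln x| as x → 0⁺.
The indeterminate product → 0, so the limit = -3.

Final answer: -3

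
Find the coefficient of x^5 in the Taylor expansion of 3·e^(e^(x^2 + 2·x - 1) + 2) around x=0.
Expand to order 5: 3·e^(e^(x^2 + 2·x - 1) + 2) = x^5·(4·e^(-3 + e^(-1))/5 + 12·e^(-2 + e^(-1)) + 47·e^(-1 + e^(-1)) + 39·e^(e^(-1) + 1)/5 + 49·e^(e^(-1))) + x^4·(2·e^(-2 + e^(-1)) + 18·e^(-1 + e^(-1)) + 19·e^(e^(-1) + 1)/2 + 67·e^(e^(-1))/2) + x^3·(4·e^(-1 + e^(-1)) + 18·e^(e^(-1)) + 10·e^(e^(-1) + 1)) + x^2·(6·e^(e^(-1)) + 9·e^(e^(-1) + 1)) + 6·x·e^(e^(-1) + 1) + 3·e^(e^(-1) + 2) + O(x^6).
The coefficient of x^5 is 4·e^(-3 + e^(-1))/5 + 12·e^(-2 + e^(-1)) + 47·e^(-1 + e^(-1)) + 39·e^(e^(-1) + 1)/5 + 49·e^(e^(-1)).

Final answer: 4·e^(-3 + e^(-1))/5 + 12·e^(-2 + e^(-1)) + 47·e^(-1 + e^(-1)) + 39·e^(e^(-1) + 1)/5 + 49·e^(e^(-1))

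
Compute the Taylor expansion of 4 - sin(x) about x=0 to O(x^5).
x^3/6 - x + 4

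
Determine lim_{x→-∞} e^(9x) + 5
Evaluate the dominant behaviour as x → -∞; each term tends to a finite value or vanishes.
Limit = 5.

Final answer: 5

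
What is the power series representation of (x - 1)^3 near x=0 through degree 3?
x^3 - 3·x^2 + 3·x - 1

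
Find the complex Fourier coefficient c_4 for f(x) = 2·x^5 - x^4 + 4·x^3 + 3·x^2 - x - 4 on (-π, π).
Compute the real Fourier coefficients first: a_4 = 15/16 - π^2/2, b_4 = -π^4 - 3·π^2/4 + 25/32.
Then c_4 = (a_4 − i·b_4)/2 = -π^2/4 + 15/32 - 25·i/64 + 3·i·π^2/8 + i·π^4/2.

Final answer: -π^2/4 + 15/32 - 25·i/64 + 3·i·π^2/8 + i·π^4/2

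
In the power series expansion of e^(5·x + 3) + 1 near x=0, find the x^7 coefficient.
Expand to order 7: e^(5·x + 3) + 1 = 15625·x^7·e^(3)/1008 + 3125·x^6·e^(3)/144 + 625·x^5·e^(3)/24 + 625·x^4·e^(3)/24 + 125·x^3·e^(3)/6 + 25·x^2·e^(3)/2 + 5·x·e^(3) + 1 + e^(3) + O(x^8).
The coefficient of x^7 is 15625·e^(3)/1008.

Final answer: 15625·e^(3)/1008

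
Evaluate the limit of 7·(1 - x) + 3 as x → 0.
Direct substitution at x = 0 gives 10.

Final answer: 10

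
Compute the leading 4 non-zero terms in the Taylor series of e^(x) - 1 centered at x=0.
x^4/24 + x^3/6 + x^2/2 + x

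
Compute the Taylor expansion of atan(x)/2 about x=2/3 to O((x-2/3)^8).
atan(2/3)/2 + 9·(x - 2/3)/26 - 27·(x - 2/3)^2/169 + 81·(x - 2/3)^3/4394 + 1215·(x - 2/3)^4/28561 - 145071·(x - 2/3)^5/3712930 + 50301·(x - 2/3)^6/4826809 + 9729963·(x - 2/3)^7/878479238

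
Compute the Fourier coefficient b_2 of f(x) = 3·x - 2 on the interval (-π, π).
b_2 = (1/π) ∫_{-π}^{π} f(x)·sin(2x) dx.
Evaluate the integral (use parity and integration by parts as needed): b_2 = -3.

Final answer: -3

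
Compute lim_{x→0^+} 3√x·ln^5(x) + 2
The product is a 0·∞ indeterminate form at x → 0⁺.
Rewrite the product as 3·ln^5(x) / x^(-1/2) and apply L'Hôpital, or use the standard hierarchy x^(-1/2) ≫ |ln x|^5 as x → 0⁺.
The indeterminate product → 0, so the limit = 2.

Final answer: 2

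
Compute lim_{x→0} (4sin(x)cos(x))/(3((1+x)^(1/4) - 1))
Both numerator and denominator → 0 as x → 0; this is a 0/0 indeterminate form.
Expand each to leading order near x = 0: numerator ~ 4·x, denominator ~ 3·x/4.
The limit of the ratio is 16/3.

Final answer: 16/3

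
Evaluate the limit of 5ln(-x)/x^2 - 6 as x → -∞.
The quotient is an ∞/∞ indeterminate form as x → -∞.
Compare growth rates of the dominant terms (exponentials ≫ polynomials ≫ logarithms), or apply L'Hôpital's rule; the quotient → 0.
Adding the constant: 0 - 6 = -6. Limit = -6.

Final answer: -6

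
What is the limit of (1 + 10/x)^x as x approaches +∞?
As x → +∞: this is the defining limit (1 + 10/x)^x → e^10.
Limit = e^(10).

Final answer: e^(10)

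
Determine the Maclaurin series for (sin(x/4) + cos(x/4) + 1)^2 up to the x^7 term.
-13·x^7/8257536 - x^6/1474560 + 17·x^5/61440 + x^4/3072 - 5·x^3/192 - x^2/16 + x + 4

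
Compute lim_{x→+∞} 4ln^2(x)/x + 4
The quotient is an ∞/∞ indeterminate form as x → +∞.
The polynomial denominator x dominates the logarithmic numerator (any positive power of x ≫ ln^2(x) as x → ∞), so the quotient → 0.
Adding the constant: 0 + 4 = 4. Limit = 4.

Final answer: 4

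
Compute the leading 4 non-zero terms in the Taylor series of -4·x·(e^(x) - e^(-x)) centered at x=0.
-x^8/630 - x^6/15 - 4·x^4/3 - 8·x^2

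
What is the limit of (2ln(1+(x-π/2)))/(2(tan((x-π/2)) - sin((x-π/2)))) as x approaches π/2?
Both numerator and denominator → 0 as x → π/2; this is a 0/0 indeterminate form.
Expand each to leading order near x = π/2: numerator ~ 2·(x - π/2), denominator ~ (x - π/2)^3.
The limit of the ratio is ∞.

Final answer: ∞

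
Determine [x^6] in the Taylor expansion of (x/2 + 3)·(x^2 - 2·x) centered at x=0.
Expand to order 6: (x/2 + 3)·(x^2 - 2·x) = x^3/2 + 2·x^2 - 6·x + O(x^7).
The coefficient of x^6 is 0.

Final answer: 0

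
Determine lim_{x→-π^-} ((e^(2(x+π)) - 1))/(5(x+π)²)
Both numerator and denominator → 0 as x → -π^-; this is a 0/0 indeterminate form.
Expand each to leading order near x = -π: numerator ~ 2·(x + π), denominator ~ 5·(x + π)^2.
The limit of the ratio is -∞.

Final answer: -∞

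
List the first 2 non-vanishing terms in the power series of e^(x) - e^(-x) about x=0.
x^3/3 + 2·x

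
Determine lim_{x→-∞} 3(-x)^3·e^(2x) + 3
The product is a 0·∞ indeterminate form at x → -∞.
Rewrite the product as 3(-x)^3 / e^(-2x) (an ∞/∞ form) and apply L'Hôpital, or use the standard hierarchy e^(2|x|) ≫ |(-x)^3| as x → -∞.
The indeterminate product → 0, so the limit = 3.

Final answer: 3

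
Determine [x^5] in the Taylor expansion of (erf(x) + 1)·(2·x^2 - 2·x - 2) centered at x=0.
Expand to order 5: (erf(x) + 1)·(2·x^2 - 2·x - 2) = -26·x^5/(15·√(π)) + 4·x^4/(3·√(π)) + 16·x^3/(3·√(π)) + x^2·(2 - 4/√(π)) + x·(-4/√(π) - 2) - 2 + O(x^6).
The coefficient of x^5 is -26/(15·√(π)).

Final answer: -26/(15·√(π))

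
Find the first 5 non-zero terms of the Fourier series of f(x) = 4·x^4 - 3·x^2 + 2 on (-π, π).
(204 - 32·π^2)·cos(x) + (-15 + 8·π^2)·cos(2·x) + (100/27 - 32·π^2/9)·cos(3·x) + (-3/2 + 2·π^2)·cos(4·x) - π^2 + 2 + 4·π^4/5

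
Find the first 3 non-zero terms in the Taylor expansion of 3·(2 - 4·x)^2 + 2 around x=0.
48·x^2 - 48·x + 14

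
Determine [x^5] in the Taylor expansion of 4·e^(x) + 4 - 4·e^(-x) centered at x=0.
Expand to order 5: 4·e^(x) + 4 - 4·e^(-x) = x^5/15 + 4·x^3/3 + 8·x + 4 + O(x^6).
The coefficient of x^5 is 1/15.

Final answer: 1/15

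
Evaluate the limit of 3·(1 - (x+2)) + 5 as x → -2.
Direct substitution at x = -2 gives 8.

Final answer: 8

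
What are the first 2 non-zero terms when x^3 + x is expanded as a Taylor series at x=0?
x^3 + x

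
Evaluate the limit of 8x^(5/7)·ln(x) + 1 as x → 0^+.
The product is a 0·∞ indeterminate form at x → 0⁺.
Rewrite the product as 8·ln(x) / x^(-5/7) and apply L'Hôpital, or use the standard hierarchy x^(-5/7) ≫ |ln x| as x → 0⁺.
The indeterminate product → 0, so the limit = 1.

Final answer: 1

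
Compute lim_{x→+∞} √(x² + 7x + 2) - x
As x → +∞: multiply by the conjugate to get (7x+2)/(√(x²+7x+2)+x); the denominator ~ 2x, so the limit is 7/2.
Limit = 7/2.

Final answer: 7/2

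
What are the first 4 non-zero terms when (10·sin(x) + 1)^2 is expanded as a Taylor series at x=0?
-10·x^3/3 + 100·x^2 + 20·x + 1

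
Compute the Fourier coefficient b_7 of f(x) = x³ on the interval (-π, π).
b_7 = (1/π) ∫_{-π}^{π} f(x)·sin(7x) dx.
Evaluate the integral (use parity and integration by parts as needed): b_7 = -12/343 + 2·π^2/7.

Final answer: -12/343 + 2·π^2/7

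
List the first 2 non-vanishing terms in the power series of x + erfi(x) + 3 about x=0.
x·(1 + 2/√(π)) + 3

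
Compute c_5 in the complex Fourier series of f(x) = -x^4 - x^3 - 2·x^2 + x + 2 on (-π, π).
Compute the real Fourier coefficients first: a_5 = 152/625 + 8·π^2/25, b_5 = 62/125 - 2·π^2/5.
Then c_5 = (a_5 − i·b_5)/2 = 76/625 + 4·π^2/25 - 31·i/125 + i·π^2/5.

Final answer: 76/625 + 4·π^2/25 - 31·i/125 + i·π^2/5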